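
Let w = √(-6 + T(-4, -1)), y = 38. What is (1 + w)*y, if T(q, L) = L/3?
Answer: 38 + 38*I*√57/3 ≈ 38.0 + 95.631*I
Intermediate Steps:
T(q, L) = L/3 (T(q, L) = L*(⅓) = L/3)
w = I*√57/3 (w = √(-6 + (⅓)*(-1)) = √(-6 - ⅓) = √(-19/3) = I*√57/3 ≈ 2.5166*I)
(1 + w)*y = (1 + I*√57/3)*38 = 38 + 38*I*√57/3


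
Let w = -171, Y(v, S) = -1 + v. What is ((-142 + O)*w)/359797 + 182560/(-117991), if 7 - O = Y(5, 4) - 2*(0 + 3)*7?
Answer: -63727423603/42452807827 ≈ -1.5011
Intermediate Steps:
O = 45 (O = 7 - ((-1 + 5) - 2*(0 + 3)*7) = 7 - (4 - 2*3*7) = 7 - (4 - 6*7) = 7 - (4 - 42) = 7 - 1*(-38) = 7 + 38 = 45)
((-142 + O)*w)/359797 + 182560/(-117991) = ((-142 + 45)*(-171))/359797 + 182560/(-117991) = -97*(-171)*(1/359797) + 182560*(-1/117991) = 16587*(1/359797) - 182560/117991 = 16587/359797 - 182560/117991 = -63727423603/42452807827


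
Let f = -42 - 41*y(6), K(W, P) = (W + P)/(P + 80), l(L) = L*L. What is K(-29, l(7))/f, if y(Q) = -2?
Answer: 1/258 ≈ 0.0038760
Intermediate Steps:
l(L) = L²
K(W, P) = (P + W)/(80 + P)
f = 40 (f = -42 - 41*(-2) = -42 + 82 = 40)
K(-29, l(7))/f = ((7² - 29)/(80 + 7²))/40 = ((49 - 29)/(80 + 49))*(1/40) = (20/129)*(1/40) = 1/258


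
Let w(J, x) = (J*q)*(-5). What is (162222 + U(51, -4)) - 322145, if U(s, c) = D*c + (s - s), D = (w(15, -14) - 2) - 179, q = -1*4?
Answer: -160399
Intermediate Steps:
q = -4
w(J, x) = 20*J (w(J, x) = (J*(-4))*(-5) = -4*J*(-5) = 20*J)
D = 119 (D = (20*15 - 2) - 179 = (300 - 2) - 179 = 298 - 179 = 119)
U(s, c) = 119*c (U(s, c) = 119*c + (s - s) = 119*c + 0 = 119*c)
(162222 + U(51, -4)) - 322145 = (162222 + 119*(-4)) - 322145 = (162222 - 476) - 322145 = 161746 - 322145 = -160399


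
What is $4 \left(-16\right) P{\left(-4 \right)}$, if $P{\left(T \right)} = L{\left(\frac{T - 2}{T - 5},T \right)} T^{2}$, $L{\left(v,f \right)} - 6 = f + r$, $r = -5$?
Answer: $3072$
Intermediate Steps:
$L{\left(v,f \right)} = 1 + f$ ($L{\left(v,f \right)} = 6 + \left(f - 5\right) = 6 + \left(-5 + f\right) = 1 + f$)
$P{\left(T \right)} = T^{2} \left(1 + T\right)$ ($P{\left(T \right)} = \left(1 + T\right) T^{2} = T^{2} \left(1 + T\right)$)
$4 \left(-16\right) P{\left(-4 \right)} = 4 \left(-16\right) \left(-4\right)^{2} \left(1 - 4\right) = - 64 \cdot 16 \left(-3\right) = \left(-64\right) \left(-48\right) = 3072$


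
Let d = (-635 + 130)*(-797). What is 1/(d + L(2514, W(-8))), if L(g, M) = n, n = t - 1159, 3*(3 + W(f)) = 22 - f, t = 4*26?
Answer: 1/401430 ≈ 2.4911e-6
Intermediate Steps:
t = 104
W(f) = 13/3 - f/3 (W(f) = -3 + (22 - f)/3 = -3 + (22/3 - f/3) = 13/3 - f/3)
d = 402485 (d = -505*(-797) = 402485)
n = -1055 (n = 104 - 1159 = -1055)
L(g, M) = -1055
1/(d + L(2514, W(-8))) = 1/(402485 - 1055) = 1/401430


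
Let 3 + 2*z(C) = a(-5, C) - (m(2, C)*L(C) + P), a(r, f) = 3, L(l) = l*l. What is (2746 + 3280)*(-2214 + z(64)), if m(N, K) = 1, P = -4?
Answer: -25670760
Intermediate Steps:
L(l) = l²
z(C) = 2 - C²/2 (z(C) = -3/2 + (3 - (1*C² - 4))/2 = -3/2 + (3 - (C² - 4))/2 = -3/2 + (3 - (-4 + C²))/2 = -3/2 + (3 + (4 - C²))/2 = -3/2 + (7 - C²)/2 = -3/2 + (7/2 - C²/2) = 2 - C²/2)
(2746 + 3280)*(-2214 + z(64)) = (2746 + 3280)*(-2214 + (2 - ½*64²)) = 6026*(-2214 + (2 - ½*4096)) = 6026*(-2214 + (2 - 2048)) = 6026*(-2214 - 2046) = 6026*(-4260) = -25670760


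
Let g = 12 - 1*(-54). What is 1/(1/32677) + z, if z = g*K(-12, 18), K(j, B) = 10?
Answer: 33337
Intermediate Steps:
g = 66 (g = 12 + 54 = 66)
z = 660 (z = 66*10 = 660)
1/(1/32677) + z = 1/(1/32677) + 660 = 32677 + 660 = 33337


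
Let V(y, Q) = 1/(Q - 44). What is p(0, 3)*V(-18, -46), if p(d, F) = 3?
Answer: -1/30 ≈ -0.033333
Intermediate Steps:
V(y, Q) = 1/(-44 + Q)
p(0, 3)*V(-18, -46) = 3/(-44 - 46) = 3/(-90) = 3*(-1/90) = -1/30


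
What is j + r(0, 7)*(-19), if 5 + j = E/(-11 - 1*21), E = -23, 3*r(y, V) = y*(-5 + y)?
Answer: -137/32 ≈ -4.2813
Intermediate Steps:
r(y, V) = y*(-5 + y)/3 (r(y, V) = (y*(-5 + y))/3 = y*(-5 + y)/3)
j = -137/32 (j = -5 - 23/(-11 - 1*21) = -5 - 23/(-11 - 21) = -5 - 23/(-32) = -5 - 23*(-1/32) = -5 + 23/32 = -137/32 ≈ -4.2813)
j + r(0, 7)*(-19) = -137/32 + ((1/3)*0*(-5 + 0))*(-19) = -137/32 + ((1/3)*0*(-5))*(-19) = -137/32 + 0*(-19) = -137/32 + 0 = -137/32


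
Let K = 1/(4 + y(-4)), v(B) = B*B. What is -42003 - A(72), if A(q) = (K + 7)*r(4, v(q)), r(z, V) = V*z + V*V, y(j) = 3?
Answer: -1345023621/7 ≈ -1.9215e+8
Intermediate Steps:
v(B) = B²
r(z, V) = V² + V*z (r(z, V) = V*z + V² = V² + V*z)
K = ⅐ (K = 1/(4 + 3) = 1/7 = ⅐ ≈ 0.14286)
A(q) = 50*q²*(4 + q²)/7 (A(q) = (⅐ + 7)*(q²*(q² + 4)) = 50*(q²*(4 + q²))/7 = 50*q²*(4 + q²)/7)
-42003 - A(72) = -42003 - 50*72²*(4 + 72²)/7 = -42003 - 50*5184*(4 + 5184)/7 = -42003 - 50*5184*5188/7 = -42003 - 1*1344729600/7 = -42003 - 1344729600/7 = -1345023621/7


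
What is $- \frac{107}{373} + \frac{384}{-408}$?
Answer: $- \frac{7787}{6341} \approx -1.228$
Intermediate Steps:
$- \frac{107}{373} + \frac{384}{-408} = \left(-107\right) \frac{1}{373} + 384 \left(- \frac{1}{408}\right) = - \frac{107}{373} - \frac{16}{17} = - \frac{7787}{6341}$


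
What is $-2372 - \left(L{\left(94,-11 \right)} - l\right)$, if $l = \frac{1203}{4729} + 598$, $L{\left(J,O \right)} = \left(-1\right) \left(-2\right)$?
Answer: $- \frac{8397501}{4729} \approx -1775.7$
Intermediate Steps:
$L{\left(J,O \right)} = 2$
$l = \frac{2829145}{4729}$ ($l = 1203 \cdot \frac{1}{4729} + 598 = \frac{1203}{4729} + 598 = \frac{2829145}{4729} \approx 598.25$)
$-2372 - \left(L{\left(94,-11 \right)} - l\right) = -2372 - \left(2 - \frac{2829145}{4729}\right) = -2372 - - \frac{2819687}{4729} = -2372 + \frac{2819687}{4729} = - \frac{8397501}{4729}$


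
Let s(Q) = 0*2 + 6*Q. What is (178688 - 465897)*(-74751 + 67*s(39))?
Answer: 16966297257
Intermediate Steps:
s(Q) = 6*Q (s(Q) = 0 + 6*Q = 6*Q)
(178688 - 465897)*(-74751 + 67*s(39)) = (178688 - 465897)*(-74751 + 67*(6*39)) = -287209*(-74751 + 67*234) = -287209*(-74751 + 15678) = -287209*(-59073) = 16966297257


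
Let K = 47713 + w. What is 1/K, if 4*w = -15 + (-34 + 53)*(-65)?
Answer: 2/94801 ≈ 2.1097e-5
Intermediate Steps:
w = -625/2 (w = (-15 + (-34 + 53)*(-65))/4 = (-15 + 19*(-65))/4 = (-15 - 1235)/4 = (1/4)*(-1250) = -625/2 ≈ -312.50)
K = 94801/2 (K = 47713 - 625/2 = 94801/2 ≈ 47401.)
1/K = 1/(94801/2) = 2/94801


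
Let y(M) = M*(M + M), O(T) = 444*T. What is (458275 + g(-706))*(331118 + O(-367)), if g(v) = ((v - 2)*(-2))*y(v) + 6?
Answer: 237460922479610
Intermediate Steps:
y(M) = 2*M² (y(M) = M*(2*M) = 2*M²)
g(v) = 6 + 2*v²*(4 - 2*v) (g(v) = ((v - 2)*(-2))*(2*v²) + 6 = ((-2 + v)*(-2))*(2*v²) + 6 = (4 - 2*v)*(2*v²) + 6 = 2*v²*(4 - 2*v) + 6 = 6 + 2*v²*(4 - 2*v))
(458275 + g(-706))*(331118 + O(-367)) = (458275 + (6 - 4*(-706)³ + 8*(-706)²))*(331118 + 444*(-367)) = (458275 + (6 - 4*(-351895816) + 8*498436))*(331118 - 162948) = (458275 + (6 + 1407583264 + 3987488))*168170 = (458275 + 1411570758)*168170 = 1412029033*168170 = 237460922479610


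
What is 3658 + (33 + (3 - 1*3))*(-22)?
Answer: 2932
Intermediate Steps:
3658 + (33 + (3 - 1*3))*(-22) = 3658 + (33 + (3 - 3))*(-22) = 3658 + (33 + 0)*(-22) = 3658 + 33*(-22) = 3658 - 726 = 2932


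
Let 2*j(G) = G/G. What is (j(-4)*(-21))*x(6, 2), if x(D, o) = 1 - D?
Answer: 105/2 ≈ 52.500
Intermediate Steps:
j(G) = 1/2 (j(G) = (G/G)/2 = (1/2)*1 = 1/2)
(j(-4)*(-21))*x(6, 2) = ((1/2)*(-21))*(1 - 1*6) = -21*(1 - 6)/2 = -21/2*(-5) = 105/2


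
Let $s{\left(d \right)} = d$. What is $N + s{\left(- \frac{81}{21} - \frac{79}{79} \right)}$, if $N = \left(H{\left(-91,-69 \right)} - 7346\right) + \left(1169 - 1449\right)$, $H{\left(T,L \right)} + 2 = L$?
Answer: $- \frac{53913}{7} \approx -7701.9$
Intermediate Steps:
$H{\left(T,L \right)} = -2 + L$
$N = -7697$ ($N = \left(\left(-2 - 69\right) - 7346\right) + \left(1169 - 1449\right) = \left(-71 - 7346\right) + \left(1169 - 1449\right) = -7417 - 280 = -7697$)
$N + s{\left(- \frac{81}{21} - \frac{79}{79} \right)} = -7697 - \left(1 + \frac{27}{7}\right) = -7697 - \frac{34}{7} = - \frac{53913}{7}$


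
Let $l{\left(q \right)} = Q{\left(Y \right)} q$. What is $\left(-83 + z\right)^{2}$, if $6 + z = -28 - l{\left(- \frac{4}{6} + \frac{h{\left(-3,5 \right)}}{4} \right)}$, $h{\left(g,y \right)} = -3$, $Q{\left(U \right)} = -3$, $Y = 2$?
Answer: $\frac{235225}{16} \approx 14702.0$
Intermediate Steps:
$l{\left(q \right)} = - 3 q$
$z = - \frac{153}{4}$ ($z = -6 - \left(28 - 3 \left(- \frac{4}{6} - \frac{3}{4}\right)\right) = -6 - \left(28 - 3 \left(\left(-4\right) \frac{1}{6} - \frac{3}{4}\right)\right) = -6 - \left(28 - 3 \left(- \frac{2}{3} - \frac{3}{4}\right)\right) = -6 - \left(28 - - \frac{17}{4}\right) = -6 - \frac{129}{4} = - \frac{153}{4} \approx -38.25$)
$\left(-83 + z\right)^{2} = \left(-83 - \frac{153}{4}\right)^{2} = \left(- \frac{485}{4}\right)^{2} = \frac{235225}{16}$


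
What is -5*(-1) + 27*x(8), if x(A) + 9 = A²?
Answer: 1490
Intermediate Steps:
x(A) = -9 + A²
-5*(-1) + 27*x(8) = -5*(-1) + 27*(-9 + 8²) = 5 + 27*(-9 + 64) = 5 + 27*55 = 5 + 1485 = 1490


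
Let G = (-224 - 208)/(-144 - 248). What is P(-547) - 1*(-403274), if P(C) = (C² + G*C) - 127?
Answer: 34385906/49 ≈ 7.0175e+5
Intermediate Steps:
G = 54/49 (G = -432/(-392) = -432*(-1/392) = 54/49 ≈ 1.1020)
P(C) = -127 + C² + 54*C/49 (P(C) = (C² + 54*C/49) - 127 = -127 + C² + 54*C/49)
P(-547) - 1*(-403274) = (-127 + (-547)² + (54/49)*(-547)) - 1*(-403274) = (-127 + 299209 - 29538/49) + 403274 = 14625480/49 + 403274 = 34385906/49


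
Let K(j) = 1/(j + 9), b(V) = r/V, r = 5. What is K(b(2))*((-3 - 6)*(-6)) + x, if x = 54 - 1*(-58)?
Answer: 2684/23 ≈ 116.70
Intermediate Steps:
b(V) = 5/V
K(j) = 1/(9 + j)
x = 112 (x = 54 + 58 = 112)
K(b(2))*((-3 - 6)*(-6)) + x = ((-3 - 6)*(-6))/(9 + 5/2) + 112 = (-9*(-6))/(9 + 5*(½)) + 112 = 54/(9 + 5/2) + 112 = 54/(23/2) + 112 = (2/23)*54 + 112 = 108/23 + 112 = 2684/23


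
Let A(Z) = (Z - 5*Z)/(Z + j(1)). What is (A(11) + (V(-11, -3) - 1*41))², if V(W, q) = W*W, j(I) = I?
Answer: 52441/9 ≈ 5826.8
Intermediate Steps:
V(W, q) = W²
A(Z) = -4*Z/(1 + Z) (A(Z) = (Z - 5*Z)/(Z + 1) = (-4*Z)/(1 + Z) = -4*Z/(1 + Z))
(A(11) + (V(-11, -3) - 1*41))² = (-4*11/(1 + 11) + ((-11)² - 1*41))² = (-4*11/12 + (121 - 41))² = (-4*11*1/12 + 80)² = (-11/3 + 80)² = (229/3)² = 52441/9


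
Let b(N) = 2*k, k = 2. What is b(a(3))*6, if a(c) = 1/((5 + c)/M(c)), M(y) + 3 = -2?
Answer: 24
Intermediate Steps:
M(y) = -5 (M(y) = -3 - 2 = -5)
a(c) = 1/(-1 - c/5) (a(c) = 1/((5 + c)/(-5)) = 1/((5 + c)*(-⅕)) = 1/(-1 - c/5))
b(N) = 4 (b(N) = 2*2 = 4)
b(a(3))*6 = 4*6 = 24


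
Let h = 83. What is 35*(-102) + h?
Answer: -3487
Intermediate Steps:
35*(-102) + h = 35*(-102) + 83 = -3570 + 83 = -3487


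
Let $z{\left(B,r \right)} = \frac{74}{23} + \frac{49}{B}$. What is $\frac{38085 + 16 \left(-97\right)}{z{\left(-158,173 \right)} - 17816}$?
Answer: $- \frac{132760922}{64732779} \approx -2.0509$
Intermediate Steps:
$z{\left(B,r \right)} = \frac{74}{23} + \frac{49}{B}$ ($z{\left(B,r \right)} = 74 \cdot \frac{1}{23} + \frac{49}{B} = \frac{74}{23} + \frac{49}{B}$)
$\frac{38085 + 16 \left(-97\right)}{z{\left(-158,173 \right)} - 17816} = \frac{38085 + 16 \left(-97\right)}{\left(\frac{74}{23} + \frac{49}{-158}\right) - 17816} = \frac{38085 - 1552}{\left(\frac{74}{23} + 49 \left(- \frac{1}{158}\right)\right) - 17816} = \frac{36533}{\left(\frac{74}{23} - \frac{49}{158}\right) - 17816} = \frac{36533}{\frac{10565}{3634} - 17816} = \frac{36533}{- \frac{64732779}{3634}} = 36533 \left(- \frac{3634}{64732779}\right) = - \frac{132760922}{64732779}$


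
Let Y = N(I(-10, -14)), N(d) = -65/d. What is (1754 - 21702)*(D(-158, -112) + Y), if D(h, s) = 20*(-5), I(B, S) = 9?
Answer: 19249820/9 ≈ 2.1389e+6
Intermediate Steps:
D(h, s) = -100
Y = -65/9 ≈ -7.2222
(1754 - 21702)*(D(-158, -112) + Y) = (1754 - 21702)*(-100 - 65/9) = -19948*(-965/9) = 19249820/9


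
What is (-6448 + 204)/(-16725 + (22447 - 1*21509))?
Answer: 6244/15787 ≈ 0.39552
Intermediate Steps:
(-6448 + 204)/(-16725 + (22447 - 1*21509)) = -6244/(-16725 + (22447 - 21509)) = -6244/(-16725 + 938) = -6244/(-15787) = -6244*(-1/15787) = 6244/15787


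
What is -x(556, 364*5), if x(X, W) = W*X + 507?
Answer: -1012427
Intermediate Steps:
x(X, W) = 507 + W*X
-x(556, 364*5) = -(507 + (364*5)*556) = -(507 + 1820*556) = -(507 + 1011920) = -1*1012427 = -1012427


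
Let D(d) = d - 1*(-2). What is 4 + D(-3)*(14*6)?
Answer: -80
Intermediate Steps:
D(d) = 2 + d (D(d) = d + 2 = 2 + d)
4 + D(-3)*(14*6) = 4 + (2 - 3)*(14*6) = 4 - 1*84 = 4 - 84 = -80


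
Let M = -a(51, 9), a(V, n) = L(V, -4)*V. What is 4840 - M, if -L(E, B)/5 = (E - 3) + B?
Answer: -6380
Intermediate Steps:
L(E, B) = 15 - 5*B - 5*E (L(E, B) = -5*((E - 3) + B) = -5*((-3 + E) + B) = -5*(-3 + B + E) = 15 - 5*B - 5*E)
a(V, n) = V*(35 - 5*V) (a(V, n) = (15 - 5*(-4) - 5*V)*V = (15 + 20 - 5*V)*V = (35 - 5*V)*V = V*(35 - 5*V))
M = 11220 (M = -5*51*(7 - 1*51) = -5*51*(7 - 51) = -5*51*(-44) = -1*(-11220) = 11220)
4840 - M = 4840 - 1*11220 = 4840 - 11220 = -6380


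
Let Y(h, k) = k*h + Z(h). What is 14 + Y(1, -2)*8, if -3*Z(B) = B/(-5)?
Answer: -22/15 ≈ -1.4667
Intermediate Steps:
Z(B) = B/15 (Z(B) = -B/(3*(-5)) = -B*(-1)/(3*5) = -(-1)*B/15 = B/15)
Y(h, k) = h/15 + h*k (Y(h, k) = k*h + h/15 = h*k + h/15 = h/15 + h*k)
14 + Y(1, -2)*8 = 14 + (1*(1/15 - 2))*8 = 14 + (1*(-29/15))*8 = 14 - 29/15*8 = 14 - 232/15 = -22/15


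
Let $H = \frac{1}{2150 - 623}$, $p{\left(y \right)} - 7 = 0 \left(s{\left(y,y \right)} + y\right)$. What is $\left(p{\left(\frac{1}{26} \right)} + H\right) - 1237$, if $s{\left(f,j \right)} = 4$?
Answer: $- \frac{1878209}{1527} \approx -1230.0$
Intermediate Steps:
$p{\left(y \right)} = 7$ ($p{\left(y \right)} = 7 + 0 \left(4 + y\right) = 7 + 0 = 7$)
$H = \frac{1}{1527} \approx 0.00065488$
$\left(p{\left(\frac{1}{26} \right)} + H\right) - 1237 = \left(7 + \frac{1}{1527}\right) - 1237 = \frac{10690}{1527} - 1237 = - \frac{1878209}{1527}$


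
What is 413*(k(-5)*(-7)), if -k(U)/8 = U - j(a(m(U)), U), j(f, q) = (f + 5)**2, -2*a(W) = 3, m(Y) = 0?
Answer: -398958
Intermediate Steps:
a(W) = -3/2 (a(W) = -1/2*3 = -3/2)
j(f, q) = (5 + f)**2
k(U) = 98 - 8*U (k(U) = -8*(U - (5 - 3/2)**2) = -8*(U - (7/2)**2) = -8*(U - 1*49/4) = -8*(U - 49/4) = -8*(-49/4 + U) = 98 - 8*U)
413*(k(-5)*(-7)) = 413*((98 - 8*(-5))*(-7)) = 413*((98 + 40)*(-7)) = 413*(138*(-7)) = 413*(-966) = -398958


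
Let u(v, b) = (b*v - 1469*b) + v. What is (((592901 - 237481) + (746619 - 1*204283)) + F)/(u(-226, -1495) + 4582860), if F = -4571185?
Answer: -3673429/7116659 ≈ -0.51617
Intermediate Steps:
u(v, b) = v - 1469*b + b*v (u(v, b) = (-1469*b + b*v) + v = v - 1469*b + b*v)
(((592901 - 237481) + (746619 - 1*204283)) + F)/(u(-226, -1495) + 4582860) = (((592901 - 237481) + (746619 - 1*204283)) - 4571185)/((-226 - 1469*(-1495) - 1495*(-226)) + 4582860) = ((355420 + (746619 - 204283)) - 4571185)/((-226 + 2196155 + 337870) + 4582860) = ((355420 + 542336) - 4571185)/(2533799 + 4582860) = (897756 - 4571185)/7116659 = -3673429*1/7116659 = -3673429/7116659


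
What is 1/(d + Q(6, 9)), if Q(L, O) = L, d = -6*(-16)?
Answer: 1/102 ≈ 0.0098039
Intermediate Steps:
d = 96
1/(d + Q(6, 9)) = 1/(96 + 6) = 1/102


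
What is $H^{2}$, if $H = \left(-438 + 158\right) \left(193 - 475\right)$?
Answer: $6234681600$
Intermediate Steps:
$H = 78960$ ($H = \left(-280\right) \left(-282\right) = 78960$)
$H^{2} = 78960^{2} = 6234681600$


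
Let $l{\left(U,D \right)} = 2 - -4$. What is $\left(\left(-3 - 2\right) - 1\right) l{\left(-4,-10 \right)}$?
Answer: $-36$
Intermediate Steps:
$l{\left(U,D \right)} = 6$ ($l{\left(U,D \right)} = 2 + 4 = 6$)
$\left(\left(-3 - 2\right) - 1\right) l{\left(-4,-10 \right)} = \left(\left(-3 - 2\right) - 1\right) 6 = \left(-5 - 1\right) 6 = \left(-6\right) 6 = -36$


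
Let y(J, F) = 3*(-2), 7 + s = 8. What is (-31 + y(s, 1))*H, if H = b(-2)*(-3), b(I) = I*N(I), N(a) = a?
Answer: 444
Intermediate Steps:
s = 1 (s = -7 + 8 = 1)
y(J, F) = -6
b(I) = I² (b(I) = I*I = I²)
H = -12 (H = (-2)²*(-3) = 4*(-3) = -12)
(-31 + y(s, 1))*H = (-31 - 6)*(-12) = -37*(-12) = 444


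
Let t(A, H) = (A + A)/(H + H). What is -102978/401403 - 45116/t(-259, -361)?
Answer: -2179209186110/34654459 ≈ -62884.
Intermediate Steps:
t(A, H) = A/H (t(A, H) = (2*A)/((2*H)) = (2*A)*(1/(2*H)) = A/H)
-102978/401403 - 45116/t(-259, -361) = -102978/401403 - 45116/((-259/(-361))) = -102978*1/401403 - 45116/((-259*(-1/361))) = -34326/133801 - 45116/259/361 = -34326/133801 - 45116*361/259 = -34326/133801 - 16286876/259 = -2179209186110/34654459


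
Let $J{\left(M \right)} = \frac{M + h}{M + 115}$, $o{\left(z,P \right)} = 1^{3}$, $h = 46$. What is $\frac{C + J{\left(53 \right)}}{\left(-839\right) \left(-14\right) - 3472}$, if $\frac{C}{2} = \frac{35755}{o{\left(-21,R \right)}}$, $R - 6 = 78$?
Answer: $\frac{4004593}{463344} \approx 8.6428$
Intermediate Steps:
$R = 84$ ($R = 6 + 78 = 84$)
$o{\left(z,P \right)} = 1$
$J{\left(M \right)} = \frac{46 + M}{115 + M}$ ($J{\left(M \right)} = \frac{M + 46}{M + 115} = \frac{46 + M}{115 + M}$)
$C = 71510$ ($C = 2 \cdot \frac{35755}{1} = 2 \cdot 35755 \cdot 1 = 2 \cdot 35755 = 71510$)
$\frac{C + J{\left(53 \right)}}{\left(-839\right) \left(-14\right) - 3472} = \frac{71510 + \frac{46 + 53}{115 + 53}}{\left(-839\right) \left(-14\right) - 3472} = \frac{71510 + \frac{1}{168} \cdot 99}{11746 - 3472} = \frac{71510 + \frac{1}{168} \cdot 99}{8274} = \left(71510 + \frac{33}{56}\right) \frac{1}{8274} = \frac{4004593}{56} \cdot \frac{1}{8274} = \frac{4004593}{463344}$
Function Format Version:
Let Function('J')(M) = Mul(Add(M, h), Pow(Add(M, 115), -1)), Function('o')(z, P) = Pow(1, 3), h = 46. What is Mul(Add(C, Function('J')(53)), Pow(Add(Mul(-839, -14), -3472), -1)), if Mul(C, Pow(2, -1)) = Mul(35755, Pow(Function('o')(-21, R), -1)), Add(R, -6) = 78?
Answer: Rational(4004593, 463344) ≈ 8.6428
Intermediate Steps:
R = 84 (R = Add(6, 78) = 84)
Function('o')(z, P) = 1
Function('J')(M) = Mul(Pow(Add(115, M), -1), Add(46, M)) (Function('J')(M) = Mul(Add(M, 46), Pow(Add(M, 115), -1)) = Mul(Add(46, M), Pow(Add(115, M), -1)) = Mul(Pow(Add(115, M), -1), Add(46, M)))
C = 71510 (C = Mul(2, Mul(35755, Pow(1, -1))) = Mul(2, Mul(35755, 1)) = Mul(2, 35755) = 71510)
Mul(Add(C, Function('J')(53)), Pow(Add(Mul(-839, -14), -3472), -1)) = Mul(Add(71510, Mul(Pow(Add(115, 53), -1), Add(46, 53))), Pow(Add(Mul(-839, -14), -3472), -1)) = Mul(Add(71510, Mul(Pow(168, -1), 99)), Pow(Add(11746, -3472), -1)) = Mul(Add(71510, Mul(Rational(1, 168), 99)), Pow(8274, -1)) = Mul(Add(71510, Rational(33, 56)), Rational(1, 8274)) = Mul(Rational(4004593, 56), Rational(1, 8274)) = Rational(4004593, 463344)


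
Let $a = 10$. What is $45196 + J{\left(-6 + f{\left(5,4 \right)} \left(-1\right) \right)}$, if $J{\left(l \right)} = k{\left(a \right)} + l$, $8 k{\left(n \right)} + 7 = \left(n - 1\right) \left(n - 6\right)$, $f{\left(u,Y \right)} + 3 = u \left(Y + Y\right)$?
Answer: $\frac{361253}{8} \approx 45157.0$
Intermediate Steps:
$f{\left(u,Y \right)} = -3 + 2 Y u$ ($f{\left(u,Y \right)} = -3 + u \left(Y + Y\right) = -3 + u 2 Y = -3 + 2 Y u$)
$k{\left(n \right)} = - \frac{7}{8} + \frac{\left(-1 + n\right) \left(-6 + n\right)}{8}$ ($k{\left(n \right)} = - \frac{7}{8} + \frac{\left(n - 1\right) \left(n - 6\right)}{8} = - \frac{7}{8} + \frac{\left(-1 + n\right) \left(-6 + n\right)}{8}$)
$J{\left(l \right)} = \frac{29}{8} + l$ ($J{\left(l \right)} = \left(- \frac{1}{8} - \frac{35}{4} + \frac{10^{2}}{8}\right) + l = \left(- \frac{1}{8} - \frac{35}{4} + \frac{1}{8} \cdot 100\right) + l = \left(- \frac{1}{8} - \frac{35}{4} + \frac{25}{2}\right) + l = \frac{29}{8} + l$)
$45196 + J{\left(-6 + f{\left(5,4 \right)} \left(-1\right) \right)} = 45196 + \left(\frac{29}{8} + \left(-6 + \left(-3 + 2 \cdot 4 \cdot 5\right) \left(-1\right)\right)\right) = 45196 + \left(\frac{29}{8} + \left(-6 + \left(-3 + 40\right) \left(-1\right)\right)\right) = 45196 + \left(\frac{29}{8} + \left(-6 + 37 \left(-1\right)\right)\right) = 45196 + \left(\frac{29}{8} - 43\right) = 45196 - \frac{315}{8} = \frac{361253}{8}$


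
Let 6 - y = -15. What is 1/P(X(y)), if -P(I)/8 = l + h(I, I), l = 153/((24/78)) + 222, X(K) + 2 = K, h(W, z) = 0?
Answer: -1/5754 ≈ -0.00017379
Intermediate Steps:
y = 21 (y = 6 - 1*(-15) = 6 + 15 = 21)
X(K) = -2 + K
l = 2877/4 (l = 153/((24*(1/78))) + 222 = 153/(4/13) + 222 = 153*(13/4) + 222 = 1989/4 + 222 = 2877/4 ≈ 719.25)
P(I) = -5754 (P(I) = -8*(2877/4 + 0) = -8*2877/4 = -5754)
1/P(X(y)) = 1/(-5754) = -1/5754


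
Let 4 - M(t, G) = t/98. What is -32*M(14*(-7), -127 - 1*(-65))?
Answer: -160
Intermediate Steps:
M(t, G) = 4 - t/98
-32*M(14*(-7), -127 - 1*(-65)) = -32*(4 - (-7)/7) = -32*(4 - 1/98*(-98)) = -32*(4 + 1) = -32*5 = -160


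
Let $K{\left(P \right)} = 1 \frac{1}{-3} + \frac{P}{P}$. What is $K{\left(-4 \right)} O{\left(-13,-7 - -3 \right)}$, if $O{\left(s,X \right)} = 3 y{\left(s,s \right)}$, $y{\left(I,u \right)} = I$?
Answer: $-26$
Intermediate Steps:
$K{\left(P \right)} = \frac{2}{3}$ ($K{\left(P \right)} = 1 \left(- \frac{1}{3}\right) + 1 = - \frac{1}{3} + 1 = \frac{2}{3}$)
$O{\left(s,X \right)} = 3 s$
$K{\left(-4 \right)} O{\left(-13,-7 - -3 \right)} = \frac{2 \cdot 3 \left(-13\right)}{3} = \frac{2}{3} \left(-39\right) = -26$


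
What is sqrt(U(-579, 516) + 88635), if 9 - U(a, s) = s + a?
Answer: sqrt(88707) ≈ 297.84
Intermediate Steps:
U(a, s) = 9 - a - s (U(a, s) = 9 - (s + a) = 9 - (a + s) = 9 + (-a - s) = 9 - a - s)
sqrt(U(-579, 516) + 88635) = sqrt((9 - 1*(-579) - 1*516) + 88635) = sqrt((9 + 579 - 516) + 88635) = sqrt(72 + 88635) = sqrt(88707)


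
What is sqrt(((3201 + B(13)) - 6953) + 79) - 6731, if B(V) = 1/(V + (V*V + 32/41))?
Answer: -6731 + I*sqrt(206275504974)/7494 ≈ -6731.0 + 60.605*I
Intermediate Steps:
B(V) = 1/(32/41 + V + V**2) (B(V) = 1/(V + (V**2 + 32*(1/41))) = 1/(V + (V**2 + 32/41)) = 1/(V + (32/41 + V**2)) = 1/(32/41 + V + V**2))
sqrt(((3201 + B(13)) - 6953) + 79) - 6731 = sqrt(((3201 + 41/(32 + 41*13 + 41*13**2)) - 6953) + 79) - 6731 = sqrt(((3201 + 41/(32 + 533 + 41*169)) - 6953) + 79) - 6731 = sqrt(((3201 + 41/(32 + 533 + 6929)) - 6953) + 79) - 6731 = sqrt(((3201 + 41/7494) - 6953) + 79) - 6731 = sqrt((23988335/7494 - 6953) + 79) - 6731 = sqrt(-28117447/7494 + 79) - 6731 = sqrt(-27525421/7494) - 6731 = I*sqrt(206275504974)/7494 - 6731 = -6731 + I*sqrt(206275504974)/7494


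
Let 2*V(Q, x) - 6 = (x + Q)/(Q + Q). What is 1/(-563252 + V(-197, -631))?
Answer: -197/110959846 ≈ -1.7754e-6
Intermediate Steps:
V(Q, x) = 3 + (Q + x)/(4*Q) (V(Q, x) = 3 + ((x + Q)/(Q + Q))/2 = 3 + ((Q + x)/((2*Q)))/2 = 3 + ((Q + x)*(1/(2*Q)))/2 = 3 + ((Q + x)/(2*Q))/2 = 3 + (Q + x)/(4*Q))
1/(-563252 + V(-197, -631)) = 1/(-563252 + (1/4)*(-631 + 13*(-197))/(-197)) = 1/(-563252 + (1/4)*(-1/197)*(-631 - 2561)) = 1/(-563252 + (1/4)*(-1/197)*(-3192)) = 1/(-563252 + 798/197) = 1/(-110959846/197) = -197/110959846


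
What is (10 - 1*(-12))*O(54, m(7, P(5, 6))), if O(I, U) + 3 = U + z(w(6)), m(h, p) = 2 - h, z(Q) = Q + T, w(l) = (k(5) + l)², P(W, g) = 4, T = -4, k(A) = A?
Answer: 2398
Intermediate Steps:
w(l) = (5 + l)²
z(Q) = -4 + Q (z(Q) = Q - 4 = -4 + Q)
O(I, U) = 114 + U (O(I, U) = -3 + (U + (-4 + (5 + 6)²)) = -3 + (U + (-4 + 11²)) = -3 + (U + (-4 + 121)) = -3 + (U + 117) = -3 + (117 + U) = 114 + U)
(10 - 1*(-12))*O(54, m(7, P(5, 6))) = (10 - 1*(-12))*(114 + (2 - 1*7)) = (10 + 12)*(114 + (2 - 7)) = 22*(114 - 5) = 22*109 = 2398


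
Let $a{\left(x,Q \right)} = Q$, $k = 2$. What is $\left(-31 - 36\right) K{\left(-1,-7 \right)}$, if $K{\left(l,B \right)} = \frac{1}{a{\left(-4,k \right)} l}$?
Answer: $\frac{67}{2} \approx 33.5$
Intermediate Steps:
$K{\left(l,B \right)} = \frac{1}{2 l}$
$\left(-31 - 36\right) K{\left(-1,-7 \right)} = \left(-31 - 36\right) \frac{1}{2 \left(-1\right)} = - 67 \cdot \frac{1}{2} \left(-1\right) = \left(-67\right) \left(- \frac{1}{2}\right) = \frac{67}{2}$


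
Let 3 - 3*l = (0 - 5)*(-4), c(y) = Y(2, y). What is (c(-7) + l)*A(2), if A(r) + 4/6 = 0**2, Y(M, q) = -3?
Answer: 52/9 ≈ 5.7778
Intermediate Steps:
c(y) = -3
A(r) = -2/3 (A(r) = -2/3 + 0**2 = -2/3 + 0 = -2/3)
l = -17/3 (l = 1 - (0 - 5)*(-4)/3 = 1 - (-5)*(-4)/3 = 1 - 1/3*20 = 1 - 20/3 = -17/3 ≈ -5.6667)
(c(-7) + l)*A(2) = (-3 - 17/3)*(-2/3) = -26/3*(-2/3) = 52/9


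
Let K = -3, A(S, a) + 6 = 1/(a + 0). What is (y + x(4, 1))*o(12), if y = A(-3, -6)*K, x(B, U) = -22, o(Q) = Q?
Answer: -42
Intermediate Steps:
A(S, a) = -6 + 1/a (A(S, a) = -6 + 1/(a + 0) = -6 + 1/a)
y = 37/2 (y = (-6 + 1/(-6))*(-3) = (-6 - ⅙)*(-3) = -37/6*(-3) = 37/2 ≈ 18.500)
(y + x(4, 1))*o(12) = (37/2 - 22)*12 = -7/2*12 = -42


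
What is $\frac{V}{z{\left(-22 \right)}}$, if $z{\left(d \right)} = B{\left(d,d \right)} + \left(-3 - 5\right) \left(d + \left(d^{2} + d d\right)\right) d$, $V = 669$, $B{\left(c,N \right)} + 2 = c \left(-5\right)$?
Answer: $\frac{669}{166604} \approx 0.0040155$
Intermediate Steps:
$B{\left(c,N \right)} = -2 - 5 c$ ($B{\left(c,N \right)} = -2 + c \left(-5\right) = -2 - 5 c$)
$z{\left(d \right)} = -2 - 5 d + d \left(- 16 d^{2} - 8 d\right)$ ($z{\left(d \right)} = \left(-2 - 5 d\right) + \left(-3 - 5\right) \left(d + \left(d^{2} + d d\right)\right) d = \left(-2 - 5 d\right) + - 8 \left(d + \left(d^{2} + d^{2}\right)\right) d = \left(-2 - 5 d\right) + - 8 \left(d + 2 d^{2}\right) d = \left(-2 - 5 d\right) + \left(- 16 d^{2} - 8 d\right) d = \left(-2 - 5 d\right) + d \left(- 16 d^{2} - 8 d\right) = -2 - 5 d + d \left(- 16 d^{2} - 8 d\right)$)
$\frac{V}{z{\left(-22 \right)}} = \frac{669}{-2 - 16 \left(-22\right)^{3} - 8 \left(-22\right)^{2} - -110} = \frac{669}{-2 - -170368 - 3872 + 110} = \frac{669}{-2 + 170368 - 3872 + 110} = \frac{669}{166604}$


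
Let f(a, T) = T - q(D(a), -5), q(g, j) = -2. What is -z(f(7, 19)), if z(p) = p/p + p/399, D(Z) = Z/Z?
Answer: -20/19 ≈ -1.0526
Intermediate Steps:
D(Z) = 1
f(a, T) = 2 + T (f(a, T) = T - 1*(-2) = T + 2 = 2 + T)
z(p) = 1 + p/399 (z(p) = 1 + p*(1/399) = 1 + p/399)
-z(f(7, 19)) = -(1 + (2 + 19)/399) = -(1 + (1/399)*21) = -(1 + 1/19) = -1*20/19 = -20/19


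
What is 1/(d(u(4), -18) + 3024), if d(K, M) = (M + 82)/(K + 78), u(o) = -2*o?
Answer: 35/105872 ≈ 0.00033059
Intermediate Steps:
d(K, M) = (82 + M)/(78 + K)
1/(d(u(4), -18) + 3024) = 1/((82 - 18)/(78 - 2*4) + 3024) = 1/(64/(78 - 8) + 3024) = 1/(64/70 + 3024) = 1/((1/70)*64 + 3024) = 1/(32/35 + 3024) = 1/(105872/35) = 35/105872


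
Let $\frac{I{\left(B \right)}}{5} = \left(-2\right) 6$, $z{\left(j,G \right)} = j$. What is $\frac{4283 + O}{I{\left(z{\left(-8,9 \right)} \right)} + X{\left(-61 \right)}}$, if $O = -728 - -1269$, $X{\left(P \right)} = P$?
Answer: $- \frac{4824}{121} \approx -39.868$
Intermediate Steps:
$O = 541$ ($O = -728 + 1269 = 541$)
$I{\left(B \right)} = -60$ ($I{\left(B \right)} = 5 \left(\left(-2\right) 6\right) = 5 \left(-12\right) = -60$)
$\frac{4283 + O}{I{\left(z{\left(-8,9 \right)} \right)} + X{\left(-61 \right)}} = \frac{4283 + 541}{-60 - 61} = \frac{4824}{-121} = 4824 \left(- \frac{1}{121}\right) = - \frac{4824}{121}$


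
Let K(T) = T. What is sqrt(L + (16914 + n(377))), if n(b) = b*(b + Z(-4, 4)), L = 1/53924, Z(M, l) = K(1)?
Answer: sqrt(115890280375961)/26962 ≈ 399.27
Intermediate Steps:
Z(M, l) = 1
L = 1/53924 ≈ 1.8545e-5
n(b) = b*(1 + b) (n(b) = b*(b + 1) = b*(1 + b))
sqrt(L + (16914 + n(377))) = sqrt(1/53924 + (16914 + 377*(1 + 377))) = sqrt(1/53924 + (16914 + 377*378)) = sqrt(1/53924 + (16914 + 142506)) = sqrt(1/53924 + 159420) = sqrt(8596564081/53924) = sqrt(115890280375961)/26962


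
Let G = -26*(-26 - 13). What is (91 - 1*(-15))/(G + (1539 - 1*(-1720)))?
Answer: 106/4273 ≈ 0.024807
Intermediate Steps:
G = 1014 (G = -26*(-39) = 1014)
(91 - 1*(-15))/(G + (1539 - 1*(-1720))) = (91 - 1*(-15))/(1014 + (1539 - 1*(-1720))) = (91 + 15)/(1014 + (1539 + 1720)) = 106/(1014 + 3259) = 106/4273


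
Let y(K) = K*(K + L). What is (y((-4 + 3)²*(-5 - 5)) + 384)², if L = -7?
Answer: 306916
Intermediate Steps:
y(K) = K*(-7 + K) (y(K) = K*(K - 7) = K*(-7 + K))
(y((-4 + 3)²*(-5 - 5)) + 384)² = (((-4 + 3)²*(-5 - 5))*(-7 + (-4 + 3)²*(-5 - 5)) + 384)² = (((-1)²*(-10))*(-7 + (-1)²*(-10)) + 384)² = ((1*(-10))*(-7 + 1*(-10)) + 384)² = (-10*(-7 - 10) + 384)² = (-10*(-17) + 384)² = (170 + 384)² = 554² = 306916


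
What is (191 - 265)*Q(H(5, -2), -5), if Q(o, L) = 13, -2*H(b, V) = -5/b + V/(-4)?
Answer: -962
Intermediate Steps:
H(b, V) = V/8 + 5/(2*b) (H(b, V) = -(-5/b + V/(-4))/2 = -(-5/b + V*(-¼))/2 = -(-5/b - V/4)/2 = V/8 + 5/(2*b))
(191 - 265)*Q(H(5, -2), -5) = (191 - 265)*13 = -74*13 = -962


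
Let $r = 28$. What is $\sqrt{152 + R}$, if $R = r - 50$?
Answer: $\sqrt{130} \approx 11.402$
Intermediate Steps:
$R = -22$ ($R = 28 - 50 = -22$)
$\sqrt{152 + R} = \sqrt{152 - 22} = \sqrt{130}$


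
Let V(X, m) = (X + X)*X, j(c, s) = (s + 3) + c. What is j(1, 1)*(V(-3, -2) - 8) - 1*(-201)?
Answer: 251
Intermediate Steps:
j(c, s) = 3 + c + s (j(c, s) = (3 + s) + c = 3 + c + s)
V(X, m) = 2*X**2 (V(X, m) = (2*X)*X = 2*X**2)
j(1, 1)*(V(-3, -2) - 8) - 1*(-201) = (3 + 1 + 1)*(2*(-3)**2 - 8) - 1*(-201) = 5*(2*9 - 8) + 201 = 5*(18 - 8) + 201 = 5*10 + 201 = 50 + 201 = 251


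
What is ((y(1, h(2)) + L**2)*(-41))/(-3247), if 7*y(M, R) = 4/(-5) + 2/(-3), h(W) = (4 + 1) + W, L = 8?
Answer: 16154/20055 ≈ 0.80548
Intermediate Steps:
h(W) = 5 + W
y(M, R) = -22/105 (y(M, R) = (4/(-5) + 2/(-3))/7 = (4*(-1/5) + 2*(-1/3))/7 = (-4/5 - 2/3)/7 = (1/7)*(-22/15) = -22/105)
((y(1, h(2)) + L**2)*(-41))/(-3247) = ((-22/105 + 8**2)*(-41))/(-3247) = ((-22/105 + 64)*(-41))*(-1/3247) = ((6698/105)*(-41))*(-1/3247) = -274618/105*(-1/3247) = 16154/20055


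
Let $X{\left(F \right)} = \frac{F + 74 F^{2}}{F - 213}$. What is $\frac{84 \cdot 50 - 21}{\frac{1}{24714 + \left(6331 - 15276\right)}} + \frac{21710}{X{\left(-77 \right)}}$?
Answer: $\frac{28907689039619}{438669} \approx 6.5899 \cdot 10^{7}$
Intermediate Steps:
$X{\left(F \right)} = \frac{F + 74 F^{2}}{-213 + F}$
$\frac{84 \cdot 50 - 21}{\frac{1}{24714 + \left(6331 - 15276\right)}} + \frac{21710}{X{\left(-77 \right)}} = \frac{84 \cdot 50 - 21}{\frac{1}{24714 + \left(6331 - 15276\right)}} + \frac{21710}{\left(-77\right) \frac{1}{-213 - 77} \left(1 + 74 \left(-77\right)\right)} = \frac{4200 - 21}{\frac{1}{24714 - 8945}} + \frac{21710}{\left(-77\right) \frac{1}{-290} \left(1 - 5698\right)} = \frac{4179}{\frac{1}{15769}} + \frac{21710}{\left(-77\right) \left(- \frac{1}{290}\right) \left(-5697\right)} = 4179 \frac{1}{\frac{1}{15769}} + \frac{21710}{- \frac{438669}{290}} = 4179 \cdot 15769 + 21710 \left(- \frac{290}{438669}\right) = 65898651 - \frac{6295900}{438669} = \frac{28907689039619}{438669}$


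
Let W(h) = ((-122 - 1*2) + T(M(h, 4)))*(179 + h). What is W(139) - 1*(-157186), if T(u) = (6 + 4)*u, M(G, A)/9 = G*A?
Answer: 16030474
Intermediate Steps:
M(G, A) = 9*A*G (M(G, A) = 9*(G*A) = 9*(A*G) = 9*A*G)
T(u) = 10*u
W(h) = (-124 + 360*h)*(179 + h) (W(h) = ((-122 - 1*2) + 10*(9*4*h))*(179 + h) = ((-122 - 2) + 10*(36*h))*(179 + h) = (-124 + 360*h)*(179 + h))
W(139) - 1*(-157186) = (-22196 + 360*139**2 + 64316*139) - 1*(-157186) = (-22196 + 360*19321 + 8939924) + 157186 = (-22196 + 6955560 + 8939924) + 157186 = 15873288 + 157186 = 16030474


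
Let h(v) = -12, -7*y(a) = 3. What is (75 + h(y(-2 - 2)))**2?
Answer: 3969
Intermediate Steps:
y(a) = -3/7 (y(a) = -1/7*3 = -3/7)
(75 + h(y(-2 - 2)))**2 = (75 - 12)**2 = 63**2 = 3969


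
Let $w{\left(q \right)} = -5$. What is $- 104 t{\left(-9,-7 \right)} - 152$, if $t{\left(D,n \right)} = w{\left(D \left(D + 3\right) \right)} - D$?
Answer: $-568$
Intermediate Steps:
$t{\left(D,n \right)} = -5 - D$
$- 104 t{\left(-9,-7 \right)} - 152 = - 104 \left(-5 - -9\right) - 152 = - 104 \left(-5 + 9\right) - 152 = \left(-104\right) 4 - 152 = -416 - 152 = -568$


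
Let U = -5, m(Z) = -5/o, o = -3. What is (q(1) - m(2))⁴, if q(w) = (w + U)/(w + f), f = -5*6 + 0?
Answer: 312900721/57289761 ≈ 5.4617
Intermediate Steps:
f = -30 (f = -30 + 0 = -30)
m(Z) = 5/3 (m(Z) = -5/(-3) = -5*(-⅓) = 5/3)
q(w) = (-5 + w)/(-30 + w) (q(w) = (w - 5)/(w - 30) = (-5 + w)/(-30 + w))
(q(1) - m(2))⁴ = ((-5 + 1)/(-30 + 1) - 1*5/3)⁴ = (-4/(-29) - 5/3)⁴ = (-1/29*(-4) - 5/3)⁴ = (4/29 - 5/3)⁴ = (-133/87)⁴ = 312900721/57289761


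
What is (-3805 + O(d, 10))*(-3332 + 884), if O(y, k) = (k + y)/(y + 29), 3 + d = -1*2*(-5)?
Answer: 9313484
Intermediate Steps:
d = 7 (d = -3 - 1*2*(-5) = -3 - 2*(-5) = -3 + 10 = 7)
O(y, k) = (k + y)/(29 + y)
(-3805 + O(d, 10))*(-3332 + 884) = (-3805 + (10 + 7)/(29 + 7))*(-3332 + 884) = (-3805 + 17/36)*(-2448) = -136963/36*(-2448) = 9313484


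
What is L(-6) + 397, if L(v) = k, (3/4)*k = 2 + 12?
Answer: 1247/3 ≈ 415.67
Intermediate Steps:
k = 56/3 (k = 4*(2 + 12)/3 = (4/3)*14 = 56/3 ≈ 18.667)
L(v) = 56/3
L(-6) + 397 = 56/3 + 397 = 1247/3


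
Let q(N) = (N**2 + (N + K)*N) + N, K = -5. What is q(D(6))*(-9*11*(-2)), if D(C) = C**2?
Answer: 484704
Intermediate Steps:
q(N) = N + N**2 + N*(-5 + N) (q(N) = (N**2 + (N - 5)*N) + N = (N**2 + (-5 + N)*N) + N = (N**2 + N*(-5 + N)) + N = N + N**2 + N*(-5 + N))
q(D(6))*(-9*11*(-2)) = (2*6**2*(-2 + 6**2))*(-9*11*(-2)) = (2*36*(-2 + 36))*(-99*(-2)) = (2*36*34)*198 = 2448*198 = 484704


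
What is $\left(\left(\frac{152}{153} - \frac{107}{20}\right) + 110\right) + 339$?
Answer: $\frac{1360609}{3060} \approx 444.64$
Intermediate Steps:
$\left(\left(\frac{152}{153} - \frac{107}{20}\right) + 110\right) + 339 = \left(- \frac{13331}{3060} + 110\right) + 339 = \frac{323269}{3060} + 339 = \frac{1360609}{3060}$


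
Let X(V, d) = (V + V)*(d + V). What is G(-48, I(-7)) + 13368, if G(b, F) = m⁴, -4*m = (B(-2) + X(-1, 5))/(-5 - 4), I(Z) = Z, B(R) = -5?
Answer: 22453135249/1679616 ≈ 13368.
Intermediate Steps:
X(V, d) = 2*V*(V + d) (X(V, d) = (2*V)*(V + d) = 2*V*(V + d))
m = -13/36 (m = -(-5 + 2*(-1)*(-1 + 5))/(4*(-5 - 4)) = -(-5 + 2*(-1)*4)/(4*(-9)) = -(-5 - 8)*(-1)/(4*9) = -(-13)*(-1)/(4*9) = -¼*13/9 = -13/36 ≈ -0.36111)
G(b, F) = 28561/1679616 (G(b, F) = (-13/36)⁴ = 28561/1679616)
G(-48, I(-7)) + 13368 = 28561/1679616 + 13368 = 22453135249/1679616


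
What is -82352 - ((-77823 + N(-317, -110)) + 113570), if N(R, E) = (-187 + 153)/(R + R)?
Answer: -37437400/317 ≈ -1.1810e+5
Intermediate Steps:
N(R, E) = -17/R (N(R, E) = -34*1/(2*R) = -17/R)
-82352 - ((-77823 + N(-317, -110)) + 113570) = -82352 - ((-77823 - 17/(-317)) + 113570) = -82352 - ((-77823 - 17*(-1/317)) + 113570) = -82352 - ((-77823 + 17/317) + 113570) = -82352 - (-24669874/317 + 113570) = -82352 - 1*11331816/317 = -82352 - 11331816/317 = -37437400/317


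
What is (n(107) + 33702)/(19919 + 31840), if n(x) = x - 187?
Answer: 33622/51759 ≈ 0.64959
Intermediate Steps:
n(x) = -187 + x
(n(107) + 33702)/(19919 + 31840) = ((-187 + 107) + 33702)/(19919 + 31840) = (-80 + 33702)/51759 = 33622*(1/51759) = 33622/51759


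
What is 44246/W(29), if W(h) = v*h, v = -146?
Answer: -22123/2117 ≈ -10.450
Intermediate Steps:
W(h) = -146*h
44246/W(29) = 44246/((-146*29)) = 44246/(-4234) = 44246*(-1/4234) = -22123/2117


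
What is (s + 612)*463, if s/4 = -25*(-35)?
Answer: 1903856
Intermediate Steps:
s = 3500 (s = 4*(-25*(-35)) = 4*875 = 3500)
(s + 612)*463 = (3500 + 612)*463 = 4112*463 = 1903856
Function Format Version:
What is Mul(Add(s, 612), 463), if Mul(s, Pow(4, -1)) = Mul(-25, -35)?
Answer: 1903856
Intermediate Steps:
s = 3500 (s = Mul(4, Mul(-25, -35)) = Mul(4, 875) = 3500)
Mul(Add(s, 612), 463) = Mul(Add(3500, 612), 463) = Mul(4112, 463) = 1903856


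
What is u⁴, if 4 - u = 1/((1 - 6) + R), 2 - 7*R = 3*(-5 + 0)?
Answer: 38950081/104976 ≈ 371.04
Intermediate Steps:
R = 17/7 (R = 2/7 - 3*(-5 + 0)/7 = 2/7 - 3*(-5)/7 = 2/7 - ⅐*(-15) = 2/7 + 15/7 = 17/7 ≈ 2.4286)
u = 79/18 (u = 4 - 1/((1 - 6) + 17/7) = 4 - 1/(-5 + 17/7) = 4 - 1/(-18/7) = 4 - 1*(-7/18) = 4 + 7/18 = 79/18 ≈ 4.3889)
u⁴ = (79/18)⁴ = 38950081/104976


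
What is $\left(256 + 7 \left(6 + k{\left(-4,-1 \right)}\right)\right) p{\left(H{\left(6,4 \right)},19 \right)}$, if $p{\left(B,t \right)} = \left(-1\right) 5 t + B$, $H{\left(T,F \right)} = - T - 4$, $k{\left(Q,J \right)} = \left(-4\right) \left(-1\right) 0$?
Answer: $-31290$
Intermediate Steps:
$k{\left(Q,J \right)} = 0$ ($k{\left(Q,J \right)} = 4 \cdot 0 = 0$)
$H{\left(T,F \right)} = -4 - T$
$p{\left(B,t \right)} = B - 5 t$ ($p{\left(B,t \right)} = - 5 t + B = B - 5 t$)
$\left(256 + 7 \left(6 + k{\left(-4,-1 \right)}\right)\right) p{\left(H{\left(6,4 \right)},19 \right)} = \left(256 + 7 \left(6 + 0\right)\right) \left(\left(-4 - 6\right) - 95\right) = \left(256 + 7 \cdot 6\right) \left(\left(-4 - 6\right) - 95\right) = \left(256 + 42\right) \left(-10 - 95\right) = 298 \left(-105\right) = -31290$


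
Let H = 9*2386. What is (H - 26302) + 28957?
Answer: 24129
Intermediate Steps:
H = 21474
(H - 26302) + 28957 = (21474 - 26302) + 28957 = -4828 + 28957 = 24129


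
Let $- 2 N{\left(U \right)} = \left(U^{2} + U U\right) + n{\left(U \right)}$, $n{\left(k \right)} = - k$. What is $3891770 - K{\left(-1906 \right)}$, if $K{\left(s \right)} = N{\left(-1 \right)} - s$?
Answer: $\frac{7779731}{2} \approx 3.8899 \cdot 10^{6}$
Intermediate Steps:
$N{\left(U \right)} = \frac{U}{2} - U^{2}$ ($N{\left(U \right)} = - \frac{\left(U^{2} + U U\right) - U}{2} = - \frac{\left(U^{2} + U^{2}\right) - U}{2} = - \frac{2 U^{2} - U}{2} = - \frac{- U + 2 U^{2}}{2} = \frac{U}{2} - U^{2}$)
$K{\left(s \right)} = - \frac{3}{2} - s$ ($K{\left(s \right)} = - (\frac{1}{2} - -1) - s = - (\frac{1}{2} + 1) - s = \left(-1\right) \frac{3}{2} - s = - \frac{3}{2} - s$)
$3891770 - K{\left(-1906 \right)} = 3891770 - \left(- \frac{3}{2} - -1906\right) = 3891770 - \left(- \frac{3}{2} + 1906\right) = 3891770 - \frac{3809}{2} = \frac{7779731}{2}$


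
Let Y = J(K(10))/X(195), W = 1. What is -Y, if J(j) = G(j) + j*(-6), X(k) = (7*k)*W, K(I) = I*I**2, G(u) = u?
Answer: 1000/273 ≈ 3.6630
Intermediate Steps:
K(I) = I**3
X(k) = 7*k (X(k) = (7*k)*1 = 7*k)
J(j) = -5*j (J(j) = j + j*(-6) = j - 6*j = -5*j)
Y = -1000/273 (Y = (-5*10**3)/((7*195)) = -5*1000/1365 = -5000*1/1365 = -1000/273 ≈ -3.6630)
-Y = -1*(-1000/273) = 1000/273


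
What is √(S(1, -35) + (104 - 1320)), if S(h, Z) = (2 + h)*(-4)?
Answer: 2*I*√307 ≈ 35.043*I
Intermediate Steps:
S(h, Z) = -8 - 4*h
√(S(1, -35) + (104 - 1320)) = √((-8 - 4*1) + (104 - 1320)) = √((-8 - 4) - 1216) = √(-12 - 1216) = √(-1228) = 2*I*√307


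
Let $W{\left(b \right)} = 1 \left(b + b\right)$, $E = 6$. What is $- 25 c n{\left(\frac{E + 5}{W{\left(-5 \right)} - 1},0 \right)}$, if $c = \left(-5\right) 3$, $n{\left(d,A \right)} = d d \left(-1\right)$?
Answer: $-375$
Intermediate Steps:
$W{\left(b \right)} = 2 b$ ($W{\left(b \right)} = 1 \cdot 2 b = 2 b$)
$n{\left(d,A \right)} = - d^{2}$ ($n{\left(d,A \right)} = d^{2} \left(-1\right) = - d^{2}$)
$c = -15$
$- 25 c n{\left(\frac{E + 5}{W{\left(-5 \right)} - 1},0 \right)} = \left(-25\right) \left(-15\right) \left(- \left(\frac{6 + 5}{2 \left(-5\right) - 1}\right)^{2}\right) = 375 \left(- \left(\frac{11}{-10 - 1}\right)^{2}\right) = 375 \left(- \left(\frac{11}{-11}\right)^{2}\right) = 375 \left(- \left(11 \left(- \frac{1}{11}\right)\right)^{2}\right) = 375 \left(- \left(-1\right)^{2}\right) = 375 \left(\left(-1\right) 1\right) = 375 \left(-1\right) = -375$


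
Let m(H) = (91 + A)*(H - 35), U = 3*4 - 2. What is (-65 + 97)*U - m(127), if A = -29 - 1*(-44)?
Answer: -9432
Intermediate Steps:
U = 10 (U = 12 - 2 = 10)
A = 15 (A = -29 + 44 = 15)
m(H) = -3710 + 106*H (m(H) = (91 + 15)*(H - 35) = 106*(-35 + H) = -3710 + 106*H)
(-65 + 97)*U - m(127) = (-65 + 97)*10 - (-3710 + 106*127) = 32*10 - (-3710 + 13462) = 320 - 1*9752 = 320 - 9752 = -9432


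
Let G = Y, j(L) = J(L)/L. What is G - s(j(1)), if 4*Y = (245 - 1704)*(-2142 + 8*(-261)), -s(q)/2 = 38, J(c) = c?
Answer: 3085937/2 ≈ 1.5430e+6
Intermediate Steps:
j(L) = 1 (j(L) = L/L = 1)
s(q) = -76 (s(q) = -2*38 = -76)
Y = 3085785/2 (Y = ((245 - 1704)*(-2142 + 8*(-261)))/4 = (-1459*(-2142 - 2088))/4 = (-1459*(-4230))/4 = (1/4)*6171570 = 3085785/2 ≈ 1.5429e+6)
G = 3085785/2 ≈ 1.5429e+6
G - s(j(1)) = 3085785/2 - 1*(-76) = 3085785/2 + 76 = 3085937/2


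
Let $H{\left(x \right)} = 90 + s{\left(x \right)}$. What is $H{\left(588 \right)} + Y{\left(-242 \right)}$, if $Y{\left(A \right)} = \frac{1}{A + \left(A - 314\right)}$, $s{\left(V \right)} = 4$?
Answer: $\frac{75011}{798} \approx 93.999$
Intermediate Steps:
$Y{\left(A \right)} = \frac{1}{-314 + 2 A}$ ($Y{\left(A \right)} = \frac{1}{A + \left(-314 + A\right)} = \frac{1}{-314 + 2 A}$)
$H{\left(x \right)} = 94$ ($H{\left(x \right)} = 90 + 4 = 94$)
$H{\left(588 \right)} + Y{\left(-242 \right)} = 94 + \frac{1}{2 \left(-157 - 242\right)} = 94 + \frac{1}{2 \left(-399\right)} = 94 + \frac{1}{2} \left(- \frac{1}{399}\right) = 94 - \frac{1}{798} = \frac{75011}{798}$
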